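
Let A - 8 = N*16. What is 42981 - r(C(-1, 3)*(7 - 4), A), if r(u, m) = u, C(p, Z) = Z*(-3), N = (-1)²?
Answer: 43008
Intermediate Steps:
N = 1
A = 24 (A = 8 + 1*16 = 8 + 16 = 24)
C(p, Z) = -3*Z
42981 - r(C(-1, 3)*(7 - 4), A) = 42981 - (-3*3)*(7 - 4) = 42981 - (-9)*3 = 42981 - 1*(-27) = 42981 + 27 = 43008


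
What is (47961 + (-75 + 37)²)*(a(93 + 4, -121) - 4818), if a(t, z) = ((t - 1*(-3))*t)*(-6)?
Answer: -3113404290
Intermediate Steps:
a(t, z) = -6*t*(3 + t) (a(t, z) = ((t + 3)*t)*(-6) = ((3 + t)*t)*(-6) = (t*(3 + t))*(-6) = -6*t*(3 + t))
(47961 + (-75 + 37)²)*(a(93 + 4, -121) - 4818) = (47961 + (-75 + 37)²)*(-6*(93 + 4)*(3 + (93 + 4)) - 4818) = (47961 + (-38)²)*(-6*97*(3 + 97) - 4818) = (47961 + 1444)*(-6*97*100 - 4818) = 49405*(-58200 - 4818) = 49405*(-63018) = -3113404290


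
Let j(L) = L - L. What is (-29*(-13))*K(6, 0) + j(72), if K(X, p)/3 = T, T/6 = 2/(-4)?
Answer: -3393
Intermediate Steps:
T = -3 (T = 6*(2/(-4)) = 6*(2*(-¼)) = 6*(-½) = -3)
K(X, p) = -9 (K(X, p) = 3*(-3) = -9)
j(L) = 0
(-29*(-13))*K(6, 0) + j(72) = -29*(-13)*(-9) + 0 = 377*(-9) + 0 = -3393 + 0 = -3393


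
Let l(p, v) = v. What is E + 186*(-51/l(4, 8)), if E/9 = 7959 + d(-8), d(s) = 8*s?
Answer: 279477/4 ≈ 69869.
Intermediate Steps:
E = 71055 (E = 9*(7959 + 8*(-8)) = 9*(7959 - 64) = 9*7895 = 71055)
E + 186*(-51/l(4, 8)) = 71055 + 186*(-51/8) = 71055 - 4743/4 = 279477/4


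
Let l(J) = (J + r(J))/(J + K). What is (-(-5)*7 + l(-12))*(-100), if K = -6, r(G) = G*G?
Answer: -8300/3 ≈ -2766.7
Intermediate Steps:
r(G) = G²
l(J) = (J + J²)/(-6 + J) (l(J) = (J + J²)/(J - 6) = (J + J²)/(-6 + J))
(-(-5)*7 + l(-12))*(-100) = (-(-5)*7 - 12*(1 - 12)/(-6 - 12))*(-100) = (-5*(-7) - 12*(-11)/(-18))*(-100) = (35 - 12*(-1/18)*(-11))*(-100) = (35 - 22/3)*(-100) = (83/3)*(-100) = -8300/3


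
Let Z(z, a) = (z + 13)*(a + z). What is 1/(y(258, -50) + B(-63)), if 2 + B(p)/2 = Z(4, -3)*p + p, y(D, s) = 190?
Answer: -1/2082 ≈ -0.00048031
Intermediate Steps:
Z(z, a) = (13 + z)*(a + z)
B(p) = -4 + 36*p (B(p) = -4 + 2*((4**2 + 13*(-3) + 13*4 - 3*4)*p + p) = -4 + 2*((16 - 39 + 52 - 12)*p + p) = -4 + 2*(17*p + p) = -4 + 2*(18*p) = -4 + 36*p)
1/(y(258, -50) + B(-63)) = 1/(190 + (-4 + 36*(-63))) = 1/(190 + (-4 - 2268)) = 1/(190 - 2272) = 1/(-2082) = -1/2082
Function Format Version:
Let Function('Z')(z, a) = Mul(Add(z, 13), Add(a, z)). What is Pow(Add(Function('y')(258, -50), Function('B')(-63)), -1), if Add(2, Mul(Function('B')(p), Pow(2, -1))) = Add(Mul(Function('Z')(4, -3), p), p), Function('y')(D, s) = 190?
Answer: Rational(-1, 2082) ≈ -0.00048031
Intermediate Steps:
Function('Z')(z, a) = Mul(Add(13, z), Add(a, z))
Function('B')(p) = Add(-4, Mul(36, p)) (Function('B')(p) = Add(-4, Mul(2, Add(Mul(Add(Pow(4, 2), Mul(13, -3), Mul(13, 4), Mul(-3, 4)), p), p))) = Add(-4, Mul(2, Add(Mul(Add(16, -39, 52, -12), p), p))) = Add(-4, Mul(2, Add(Mul(17, p), p))) = Add(-4, Mul(2, Mul(18, p))) = Add(-4, Mul(36, p)))
Pow(Add(Function('y')(258, -50), Function('B')(-63)), -1) = Pow(Add(190, Add(-4, Mul(36, -63))), -1) = Pow(Add(190, Add(-4, -2268)), -1) = Pow(Add(190, -2272), -1) = Pow(-2082, -1) = Rational(-1, 2082)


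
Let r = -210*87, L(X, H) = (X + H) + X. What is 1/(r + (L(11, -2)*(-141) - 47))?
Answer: -1/21137 ≈ -4.7310e-5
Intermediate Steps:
L(X, H) = H + 2*X (L(X, H) = (H + X) + X = H + 2*X)
r = -18270
1/(r + (L(11, -2)*(-141) - 47)) = 1/(-18270 + ((-2 + 2*11)*(-141) - 47)) = 1/(-18270 + ((-2 + 22)*(-141) - 47)) = 1/(-18270 + (20*(-141) - 47)) = 1/(-18270 + (-2820 - 47)) = 1/(-18270 - 2867) = 1/(-21137) = -1/21137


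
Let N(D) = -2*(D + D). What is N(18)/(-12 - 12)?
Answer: 3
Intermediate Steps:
N(D) = -4*D
N(18)/(-12 - 12) = (-4*18)/(-12 - 12) = -72/(-24) = -72*(-1/24) = 3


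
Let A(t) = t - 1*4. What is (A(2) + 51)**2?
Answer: 2401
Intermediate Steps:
A(t) = -4 + t (A(t) = t - 4 = -4 + t)
(A(2) + 51)**2 = ((-4 + 2) + 51)**2 = (-2 + 51)**2 = 49**2 = 2401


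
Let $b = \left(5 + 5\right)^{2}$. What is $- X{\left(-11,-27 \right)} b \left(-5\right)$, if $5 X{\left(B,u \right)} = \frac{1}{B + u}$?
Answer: $- \frac{50}{19} \approx -2.6316$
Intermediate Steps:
$X{\left(B,u \right)} = \frac{1}{5 \left(B + u\right)}$
$b = 100$ ($b = 10^{2} = 100$)
$- X{\left(-11,-27 \right)} b \left(-5\right) = - \frac{1}{5 \left(-11 - 27\right)} 100 \left(-5\right) = - \frac{1}{5 \left(-38\right)} \left(-500\right) = - \frac{1}{5} \left(- \frac{1}{38}\right) \left(-500\right) = - \frac{\left(-1\right) \left(-500\right)}{190} = \left(-1\right) \frac{50}{19} = - \frac{50}{19}$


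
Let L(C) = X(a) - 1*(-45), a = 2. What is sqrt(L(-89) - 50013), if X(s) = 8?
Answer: 2*I*sqrt(12490) ≈ 223.52*I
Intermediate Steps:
L(C) = 53 (L(C) = 8 - 1*(-45) = 8 + 45 = 53)
sqrt(L(-89) - 50013) = sqrt(53 - 50013) = sqrt(-49960) = 2*I*sqrt(12490)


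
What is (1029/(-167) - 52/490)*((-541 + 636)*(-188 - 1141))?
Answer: 6475543197/8183 ≈ 7.9134e+5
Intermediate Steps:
(1029/(-167) - 52/490)*((-541 + 636)*(-188 - 1141)) = (1029*(-1/167) - 52*1/490)*(95*(-1329)) = (-1029/167 - 26/245)*(-126255) = -256447/40915*(-126255) = 6475543197/8183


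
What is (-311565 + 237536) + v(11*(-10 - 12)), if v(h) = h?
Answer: -74271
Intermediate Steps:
(-311565 + 237536) + v(11*(-10 - 12)) = (-311565 + 237536) + 11*(-10 - 12) = -74029 + 11*(-22) = -74029 - 242 = -74271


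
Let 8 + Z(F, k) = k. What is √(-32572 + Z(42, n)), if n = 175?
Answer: I*√32405 ≈ 180.01*I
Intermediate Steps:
Z(F, k) = -8 + k
√(-32572 + Z(42, n)) = √(-32572 + (-8 + 175)) = √(-32572 + 167) = √(-32405) = I*√32405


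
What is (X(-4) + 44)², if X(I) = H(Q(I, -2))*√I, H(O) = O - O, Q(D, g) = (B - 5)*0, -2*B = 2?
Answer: 1936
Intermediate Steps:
B = -1 (B = -½*2 = -1)
Q(D, g) = 0 (Q(D, g) = (-1 - 5)*0 = -6*0 = 0)
H(O) = 0
X(I) = 0 (X(I) = 0*√I = 0)
(X(-4) + 44)² = (0 + 44)² = 44² = 1936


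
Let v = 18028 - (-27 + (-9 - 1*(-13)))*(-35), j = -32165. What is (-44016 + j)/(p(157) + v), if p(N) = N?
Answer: -76181/17380 ≈ -4.3833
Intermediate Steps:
v = 17223 (v = 18028 - (-27 + (-9 + 13))*(-35) = 18028 - (-27 + 4)*(-35) = 18028 - (-23)*(-35) = 18028 - 1*805 = 18028 - 805 = 17223)
(-44016 + j)/(p(157) + v) = (-44016 - 32165)/(157 + 17223) = -76181/17380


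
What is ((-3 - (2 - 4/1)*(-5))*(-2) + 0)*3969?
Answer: 103194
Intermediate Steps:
((-3 - (2 - 4/1)*(-5))*(-2) + 0)*3969 = ((-3 - (2 - 4*1)*(-5))*(-2) + 0)*3969 = ((-3 - (2 - 4)*(-5))*(-2) + 0)*3969 = ((-3 - (-2)*(-5))*(-2) + 0)*3969 = ((-3 - 1*10)*(-2) + 0)*3969 = ((-3 - 10)*(-2) + 0)*3969 = (-13*(-2) + 0)*3969 = (26 + 0)*3969 = 26*3969 = 103194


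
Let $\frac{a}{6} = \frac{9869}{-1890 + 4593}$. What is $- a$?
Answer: $- \frac{19738}{901} \approx -21.907$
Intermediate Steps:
$a = \frac{19738}{901}$ ($a = 6 \frac{9869}{-1890 + 4593} = 6 \cdot \frac{9869}{2703} = \frac{19738}{901} \approx 21.907$)
$- a = \left(-1\right) \frac{19738}{901} = - \frac{19738}{901}$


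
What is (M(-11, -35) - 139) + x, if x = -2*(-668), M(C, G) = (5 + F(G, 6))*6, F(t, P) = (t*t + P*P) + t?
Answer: 8583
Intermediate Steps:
F(t, P) = t + P² + t² (F(t, P) = (t² + P²) + t = (P² + t²) + t = t + P² + t²)
M(C, G) = 246 + 6*G + 6*G² (M(C, G) = (5 + (G + 6² + G²))*6 = (5 + (G + 36 + G²))*6 = (5 + (36 + G + G²))*6 = (41 + G + G²)*6 = 246 + 6*G + 6*G²)
x = 1336
(M(-11, -35) - 139) + x = ((246 + 6*(-35) + 6*(-35)²) - 139) + 1336 = ((246 - 210 + 6*1225) - 139) + 1336 = ((246 - 210 + 7350) - 139) + 1336 = (7386 - 139) + 1336 = 7247 + 1336 = 8583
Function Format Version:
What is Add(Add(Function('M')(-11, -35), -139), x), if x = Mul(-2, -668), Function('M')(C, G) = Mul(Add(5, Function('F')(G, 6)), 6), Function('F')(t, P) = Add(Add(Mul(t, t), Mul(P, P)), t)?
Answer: 8583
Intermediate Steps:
Function('F')(t, P) = Add(t, Pow(P, 2), Pow(t, 2)) (Function('F')(t, P) = Add(Add(Pow(t, 2), Pow(P, 2)), t) = Add(Add(Pow(P, 2), Pow(t, 2)), t) = Add(t, Pow(P, 2), Pow(t, 2)))
Function('M')(C, G) = Add(246, Mul(6, G), Mul(6, Pow(G, 2))) (Function('M')(C, G) = Mul(Add(5, Add(G, Pow(6, 2), Pow(G, 2))), 6) = Mul(Add(5, Add(G, 36, Pow(G, 2))), 6) = Mul(Add(5, Add(36, G, Pow(G, 2))), 6) = Mul(Add(41, G, Pow(G, 2)), 6) = Add(246, Mul(6, G), Mul(6, Pow(G, 2))))
x = 1336
Add(Add(Function('M')(-11, -35), -139), x) = Add(Add(Add(246, Mul(6, -35), Mul(6, Pow(-35, 2))), -139), 1336) = Add(Add(Add(246, -210, Mul(6, 1225)), -139), 1336) = Add(Add(Add(246, -210, 7350), -139), 1336) = Add(Add(7386, -139), 1336) = Add(7247, 1336) = 8583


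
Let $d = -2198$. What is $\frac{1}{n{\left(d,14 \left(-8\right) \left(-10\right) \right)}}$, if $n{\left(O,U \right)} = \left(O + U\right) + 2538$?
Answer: $\frac{1}{1460} \approx 0.00068493$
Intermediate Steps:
$n{\left(O,U \right)} = 2538 + O + U$
$\frac{1}{n{\left(d,14 \left(-8\right) \left(-10\right) \right)}} = \frac{1}{2538 - 2198 + 14 \left(-8\right) \left(-10\right)} = \frac{1}{2538 - 2198 - -1120} = \frac{1}{2538 - 2198 + 1120} = \frac{1}{1460}$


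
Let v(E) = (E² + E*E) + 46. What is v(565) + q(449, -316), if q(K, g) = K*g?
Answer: 496612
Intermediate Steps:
v(E) = 46 + 2*E² (v(E) = (E² + E²) + 46 = 2*E² + 46 = 46 + 2*E²)
v(565) + q(449, -316) = (46 + 2*565²) + 449*(-316) = (46 + 2*319225) - 141884 = (46 + 638450) - 141884 = 638496 - 141884 = 496612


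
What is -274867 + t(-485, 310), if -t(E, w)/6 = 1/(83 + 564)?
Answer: -177838955/647 ≈ -2.7487e+5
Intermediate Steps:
t(E, w) = -6/647 (t(E, w) = -6/(83 + 564) = -6/647)
-274867 + t(-485, 310) = -274867 - 6/647 = -177838955/647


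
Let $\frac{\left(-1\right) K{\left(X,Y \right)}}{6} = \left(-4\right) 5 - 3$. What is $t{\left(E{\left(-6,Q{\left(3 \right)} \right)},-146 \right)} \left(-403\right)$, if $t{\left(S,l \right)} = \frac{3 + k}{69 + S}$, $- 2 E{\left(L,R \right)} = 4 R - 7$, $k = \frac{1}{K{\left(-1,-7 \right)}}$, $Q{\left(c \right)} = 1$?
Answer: $- \frac{167245}{9729} \approx -17.19$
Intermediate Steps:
$K{\left(X,Y \right)} = 138$ ($K{\left(X,Y \right)} = - 6 \left(\left(-4\right) 5 - 3\right) = - 6 \left(-20 - 3\right) = \left(-6\right) \left(-23\right) = 138$)
$k = \frac{1}{138} \approx 0.0072464$
$E{\left(L,R \right)} = \frac{7}{2} - 2 R$ ($E{\left(L,R \right)} = - \frac{4 R - 7}{2} = - \frac{-7 + 4 R}{2} = \frac{7}{2} - 2 R$)
$t{\left(S,l \right)} = \frac{415}{138 \left(69 + S\right)}$ ($t{\left(S,l \right)} = \frac{3 + \frac{1}{138}}{69 + S} = \frac{415}{138 \left(69 + S\right)}$)
$t{\left(E{\left(-6,Q{\left(3 \right)} \right)},-146 \right)} \left(-403\right) = \frac{415}{138 \left(69 + \left(\frac{7}{2} - 2\right)\right)} \left(-403\right) = \frac{415}{138 \left(69 + \frac{3}{2}\right)} \left(-403\right) = \frac{415}{138 \cdot \frac{141}{2}} \left(-403\right) = \frac{415}{138} \cdot \frac{2}{141} \left(-403\right) = \frac{415}{9729} \left(-403\right) = - \frac{167245}{9729}$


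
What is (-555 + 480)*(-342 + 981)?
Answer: -47925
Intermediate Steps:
(-555 + 480)*(-342 + 981) = -75*639 = -47925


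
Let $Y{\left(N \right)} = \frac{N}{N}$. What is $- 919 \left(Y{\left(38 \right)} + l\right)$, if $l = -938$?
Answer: $861103$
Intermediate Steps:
$Y{\left(N \right)} = 1$
$- 919 \left(Y{\left(38 \right)} + l\right) = - 919 \left(1 - 938\right) = \left(-919\right) \left(-937\right) = 861103$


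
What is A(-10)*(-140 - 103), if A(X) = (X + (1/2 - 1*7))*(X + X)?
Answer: -80190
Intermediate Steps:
A(X) = 2*X*(-13/2 + X) (A(X) = (X + (½ - 7))*(2*X) = (X - 13/2)*(2*X) = (-13/2 + X)*(2*X) = 2*X*(-13/2 + X))
A(-10)*(-140 - 103) = (-10*(-13 + 2*(-10)))*(-140 - 103) = -10*(-13 - 20)*(-243) = -10*(-33)*(-243) = 330*(-243) = -80190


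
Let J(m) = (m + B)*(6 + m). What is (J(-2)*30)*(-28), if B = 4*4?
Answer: -47040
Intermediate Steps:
B = 16
J(m) = (6 + m)*(16 + m) (J(m) = (m + 16)*(6 + m) = (16 + m)*(6 + m) = (6 + m)*(16 + m))
(J(-2)*30)*(-28) = ((96 + (-2)² + 22*(-2))*30)*(-28) = ((96 + 4 - 44)*30)*(-28) = (56*30)*(-28) = 1680*(-28) = -47040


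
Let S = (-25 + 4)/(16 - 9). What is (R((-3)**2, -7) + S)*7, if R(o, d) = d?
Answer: -70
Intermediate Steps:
S = -3 (S = -21/7 = -21*1/7 = -3)
(R((-3)**2, -7) + S)*7 = (-7 - 3)*7 = -10*7 = -70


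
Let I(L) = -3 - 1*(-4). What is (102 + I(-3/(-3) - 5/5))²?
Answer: 10609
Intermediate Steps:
I(L) = 1 (I(L) = -3 + 4 = 1)
(102 + I(-3/(-3) - 5/5))² = (102 + 1)² = 103² = 10609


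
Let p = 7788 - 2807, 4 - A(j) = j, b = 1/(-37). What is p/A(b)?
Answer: 184297/149 ≈ 1236.9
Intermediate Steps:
b = -1/37 ≈ -0.027027
A(j) = 4 - j
p = 4981
p/A(b) = 4981/(4 - 1*(-1/37)) = 4981/(4 + 1/37) = 4981/(149/37) = 4981*(37/149) = 184297/149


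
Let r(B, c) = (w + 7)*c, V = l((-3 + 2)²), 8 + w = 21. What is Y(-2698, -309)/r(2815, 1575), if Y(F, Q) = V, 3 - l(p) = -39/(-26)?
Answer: 1/21000 ≈ 4.7619e-5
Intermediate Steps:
w = 13 (w = -8 + 21 = 13)
l(p) = 3/2 (l(p) = 3 - (-39)/(-26) = 3 - (-39)*(-1)/26 = 3 - 1*3/2 = 3 - 3/2 = 3/2)
V = 3/2 ≈ 1.5000
Y(F, Q) = 3/2
r(B, c) = 20*c (r(B, c) = (13 + 7)*c = 20*c)
Y(-2698, -309)/r(2815, 1575) = 3/(2*((20*1575))) = (3/2)/31500 = (3/2)*(1/31500) = 1/21000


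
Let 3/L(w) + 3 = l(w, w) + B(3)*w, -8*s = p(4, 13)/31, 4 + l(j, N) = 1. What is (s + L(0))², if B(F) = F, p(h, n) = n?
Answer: 18769/61504 ≈ 0.30517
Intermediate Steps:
l(j, N) = -3 (l(j, N) = -4 + 1 = -3)
s = -13/248 (s = -13/(8*31) = -⅛*13/31 = -13/248 ≈ -0.052419)
L(w) = 3/(-6 + 3*w) (L(w) = 3/(-3 + (-3 + 3*w)) = 3/(-6 + 3*w))
(s + L(0))² = (-13/248 + 1/(-2 + 0))² = (-13/248 + 1/(-2))² = (-13/248 - ½)² = (-137/248)² = 18769/61504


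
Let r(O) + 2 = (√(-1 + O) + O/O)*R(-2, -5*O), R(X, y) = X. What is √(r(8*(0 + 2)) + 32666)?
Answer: √(32662 - 2*√15) ≈ 180.70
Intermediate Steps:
r(O) = -4 - 2*√(-1 + O) (r(O) = -2 + (√(-1 + O) + O/O)*(-2) = -2 + (√(-1 + O) + 1)*(-2) = -2 + (1 + √(-1 + O))*(-2) = -2 + (-2 - 2*√(-1 + O)) = -4 - 2*√(-1 + O))
√(r(8*(0 + 2)) + 32666) = √((-4 - 2*√(-1 + 8*(0 + 2))) + 32666) = √((-4 - 2*√(-1 + 8*2)) + 32666) = √((-4 - 2*√(-1 + 16)) + 32666) = √((-4 - 2*√15) + 32666) = √(32662 - 2*√15)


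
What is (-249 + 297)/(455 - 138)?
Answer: 48/317 ≈ 0.15142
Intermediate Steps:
(-249 + 297)/(455 - 138) = 48/317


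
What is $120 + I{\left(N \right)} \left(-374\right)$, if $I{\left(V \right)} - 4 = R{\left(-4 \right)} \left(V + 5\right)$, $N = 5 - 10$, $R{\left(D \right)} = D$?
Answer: $-1376$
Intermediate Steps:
$N = -5$
$I{\left(V \right)} = -16 - 4 V$ ($I{\left(V \right)} = 4 - 4 \left(V + 5\right) = 4 - 4 \left(5 + V\right) = 4 - \left(20 + 4 V\right) = -16 - 4 V$)
$120 + I{\left(N \right)} \left(-374\right) = 120 + \left(-16 - -20\right) \left(-374\right) = 120 + \left(-16 + 20\right) \left(-374\right) = 120 + 4 \left(-374\right) = 120 - 1496 = -1376$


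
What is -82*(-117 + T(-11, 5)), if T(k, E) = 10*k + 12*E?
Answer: 13694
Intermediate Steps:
-82*(-117 + T(-11, 5)) = -82*(-117 + (10*(-11) + 12*5)) = -82*(-117 + (-110 + 60)) = -82*(-117 - 50) = -82*(-167) = 13694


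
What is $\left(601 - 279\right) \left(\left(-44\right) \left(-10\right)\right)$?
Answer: $141680$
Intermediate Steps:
$\left(601 - 279\right) \left(\left(-44\right) \left(-10\right)\right) = 322 \cdot 440 = 141680$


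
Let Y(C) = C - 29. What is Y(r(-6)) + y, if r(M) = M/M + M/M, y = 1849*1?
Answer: 1822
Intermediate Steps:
y = 1849
r(M) = 2 (r(M) = 1 + 1 = 2)
Y(C) = -29 + C
Y(r(-6)) + y = (-29 + 2) + 1849 = -27 + 1849 = 1822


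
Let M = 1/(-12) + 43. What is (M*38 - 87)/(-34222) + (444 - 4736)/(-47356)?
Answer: 110656579/2430925548 ≈ 0.045520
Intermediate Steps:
M = 515/12 (M = -1/12 + 43 = 515/12 ≈ 42.917)
(M*38 - 87)/(-34222) + (444 - 4736)/(-47356) = ((515/12)*38 - 87)/(-34222) + (444 - 4736)/(-47356) = (9785/6 - 87)*(-1/34222) - 4292*(-1/47356) = (9263/6)*(-1/34222) + 1073/11839 = -9263/205332 + 1073/11839 = 110656579/2430925548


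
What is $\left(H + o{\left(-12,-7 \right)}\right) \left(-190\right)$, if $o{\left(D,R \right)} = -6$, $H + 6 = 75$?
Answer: $-11970$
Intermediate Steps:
$H = 69$ ($H = -6 + 75 = 69$)
$\left(H + o{\left(-12,-7 \right)}\right) \left(-190\right) = \left(69 - 6\right) \left(-190\right) = 63 \left(-190\right) = -11970$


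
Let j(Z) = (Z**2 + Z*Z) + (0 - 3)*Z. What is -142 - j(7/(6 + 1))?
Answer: -141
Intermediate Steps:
j(Z) = -3*Z + 2*Z**2 (j(Z) = (Z**2 + Z**2) - 3*Z = 2*Z**2 - 3*Z = -3*Z + 2*Z**2)
-142 - j(7/(6 + 1)) = -142 - 7/(6 + 1)*(-3 + 2*(7/(6 + 1))) = -142 - 7/7*(-3 + 2*(7/7)) = -142 - 7*(1/7)*(-3 + 2*(7*(1/7))) = -142 - (-3 + 2*1) = -142 - (-3 + 2) = -142 - (-1) = -142 - 1*(-1) = -142 + 1 = -141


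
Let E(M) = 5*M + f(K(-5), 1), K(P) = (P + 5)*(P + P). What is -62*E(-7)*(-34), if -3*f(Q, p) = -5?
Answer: -210800/3 ≈ -70267.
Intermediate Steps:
K(P) = 2*P*(5 + P) (K(P) = (5 + P)*(2*P) = 2*P*(5 + P))
f(Q, p) = 5/3 (f(Q, p) = -⅓*(-5) = 5/3)
E(M) = 5/3 + 5*M (E(M) = 5*M + 5/3 = 5/3 + 5*M)
-62*E(-7)*(-34) = -62*(5/3 + 5*(-7))*(-34) = -62*(5/3 - 35)*(-34) = -62*(-100/3)*(-34) = (6200/3)*(-34) = -210800/3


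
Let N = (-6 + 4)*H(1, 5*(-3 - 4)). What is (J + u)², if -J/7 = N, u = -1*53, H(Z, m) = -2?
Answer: 6561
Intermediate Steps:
u = -53
N = 4 (N = (-6 + 4)*(-2) = -2*(-2) = 4)
J = -28 (J = -7*4 = -28)
(J + u)² = (-28 - 53)² = (-81)² = 6561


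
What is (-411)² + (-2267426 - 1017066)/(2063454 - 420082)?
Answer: 69399189280/410843 ≈ 1.6892e+5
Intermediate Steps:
(-411)² + (-2267426 - 1017066)/(2063454 - 420082) = 168921 - 3284492/1643372 = 168921 - 3284492*1/1643372 = 168921 - 821123/410843 = 69399189280/410843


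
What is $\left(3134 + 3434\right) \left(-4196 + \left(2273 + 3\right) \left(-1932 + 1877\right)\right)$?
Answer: $-849741568$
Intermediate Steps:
$\left(3134 + 3434\right) \left(-4196 + \left(2273 + 3\right) \left(-1932 + 1877\right)\right) = 6568 \left(-4196 + 2276 \left(-55\right)\right) = 6568 \left(-4196 - 125180\right) = 6568 \left(-129376\right) = -849741568$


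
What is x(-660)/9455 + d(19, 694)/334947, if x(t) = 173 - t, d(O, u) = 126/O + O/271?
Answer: 1436953135484/16306491083865 ≈ 0.088122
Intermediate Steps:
d(O, u) = 126/O + O/271 (d(O, u) = 126/O + O*(1/271) = 126/O + O/271)
x(-660)/9455 + d(19, 694)/334947 = (173 - 1*(-660))/9455 + (126/19 + (1/271)*19)/334947 = (173 + 660)*(1/9455) + (126*(1/19) + 19/271)*(1/334947) = 833*(1/9455) + (126/19 + 19/271)*(1/334947) = 833/9455 + (34507/5149)*(1/334947) = 833/9455 + 34507/1724642103 = 1436953135484/16306491083865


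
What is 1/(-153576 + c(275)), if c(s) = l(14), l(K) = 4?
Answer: -1/153572 ≈ -6.5116e-6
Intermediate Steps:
c(s) = 4
1/(-153576 + c(275)) = 1/(-153576 + 4) = 1/(-153572) = -1/153572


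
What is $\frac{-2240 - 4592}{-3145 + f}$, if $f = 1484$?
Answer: $\frac{6832}{1661} \approx 4.1132$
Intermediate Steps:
$\frac{-2240 - 4592}{-3145 + f} = \frac{-2240 - 4592}{-3145 + 1484} = - \frac{6832}{-1661} = \left(-6832\right) \left(- \frac{1}{1661}\right) = \frac{6832}{1661}$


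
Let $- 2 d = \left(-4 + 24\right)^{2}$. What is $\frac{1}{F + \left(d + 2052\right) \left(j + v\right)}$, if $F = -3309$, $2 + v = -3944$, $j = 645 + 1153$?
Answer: $- \frac{1}{3981405} \approx -2.5117 \cdot 10^{-7}$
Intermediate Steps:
$j = 1798$
$v = -3946$ ($v = -2 - 3944 = -3946$)
$d = -200$ ($d = - \frac{\left(-4 + 24\right)^{2}}{2} = - \frac{20^{2}}{2} = \left(- \frac{1}{2}\right) 400 = -200$)
$\frac{1}{F + \left(d + 2052\right) \left(j + v\right)} = \frac{1}{-3309 + \left(-200 + 2052\right) \left(1798 - 3946\right)} = \frac{1}{-3309 + 1852 \left(-2148\right)} = \frac{1}{-3309 - 3978096} = \frac{1}{-3981405} = - \frac{1}{3981405}$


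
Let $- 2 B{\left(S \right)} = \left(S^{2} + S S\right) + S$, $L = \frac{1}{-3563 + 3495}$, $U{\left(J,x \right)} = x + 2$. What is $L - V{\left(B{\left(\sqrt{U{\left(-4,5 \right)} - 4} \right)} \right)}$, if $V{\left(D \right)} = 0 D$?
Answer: $- \frac{1}{68} \approx -0.014706$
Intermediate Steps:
$U{\left(J,x \right)} = 2 + x$
$L = - \frac{1}{68}$ ($L = \frac{1}{-68} = - \frac{1}{68} \approx -0.014706$)
$B{\left(S \right)} = - S^{2} - \frac{S}{2}$ ($B{\left(S \right)} = - \frac{\left(S^{2} + S S\right) + S}{2} = - \frac{\left(S^{2} + S^{2}\right) + S}{2} = - \frac{2 S^{2} + S}{2} = - \frac{S + 2 S^{2}}{2} = - S^{2} - \frac{S}{2}$)
$V{\left(D \right)} = 0$
$L - V{\left(B{\left(\sqrt{U{\left(-4,5 \right)} - 4} \right)} \right)} = - \frac{1}{68} - 0 = - \frac{1}{68} + 0 = - \frac{1}{68}$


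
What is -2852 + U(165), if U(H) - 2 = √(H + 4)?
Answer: -2837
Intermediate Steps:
U(H) = 2 + √(4 + H) (U(H) = 2 + √(H + 4) = 2 + √(4 + H))
-2852 + U(165) = -2852 + (2 + √(4 + 165)) = -2852 + (2 + √169) = -2852 + (2 + 13) = -2852 + 15 = -2837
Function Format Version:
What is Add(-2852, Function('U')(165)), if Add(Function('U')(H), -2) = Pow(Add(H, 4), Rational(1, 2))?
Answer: -2837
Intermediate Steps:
Function('U')(H) = Add(2, Pow(Add(4, H), Rational(1, 2))) (Function('U')(H) = Add(2, Pow(Add(H, 4), Rational(1, 2))) = Add(2, Pow(Add(4, H), Rational(1, 2))))
Add(-2852, Function('U')(165)) = Add(-2852, Add(2, Pow(Add(4, 165), Rational(1, 2)))) = Add(-2852, Add(2, Pow(169, Rational(1, 2)))) = Add(-2852, Add(2, 13)) = Add(-2852, 15) = -2837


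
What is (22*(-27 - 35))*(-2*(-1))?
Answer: -2728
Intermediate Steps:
(22*(-27 - 35))*(-2*(-1)) = (22*(-62))*2 = -1364*2 = -2728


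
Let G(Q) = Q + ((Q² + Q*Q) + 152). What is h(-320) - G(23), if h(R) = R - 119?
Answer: -1672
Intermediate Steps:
h(R) = -119 + R
G(Q) = 152 + Q + 2*Q² (G(Q) = Q + ((Q² + Q²) + 152) = Q + (2*Q² + 152) = Q + (152 + 2*Q²) = 152 + Q + 2*Q²)
h(-320) - G(23) = (-119 - 320) - (152 + 23 + 2*23²) = -439 - (152 + 23 + 2*529) = -439 - (152 + 23 + 1058) = -439 - 1*1233 = -439 - 1233 = -1672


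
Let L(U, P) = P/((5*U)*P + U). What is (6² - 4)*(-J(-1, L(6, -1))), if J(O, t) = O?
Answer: 32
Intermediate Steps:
L(U, P) = P/(U + 5*P*U) (L(U, P) = P/(5*P*U + U) = P/(U + 5*P*U))
(6² - 4)*(-J(-1, L(6, -1))) = (6² - 4)*(-1*(-1)) = (36 - 4)*1 = 32*1 = 32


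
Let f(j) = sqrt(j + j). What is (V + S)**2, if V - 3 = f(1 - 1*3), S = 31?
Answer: 1152 + 136*I ≈ 1152.0 + 136.0*I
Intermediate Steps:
f(j) = sqrt(2)*sqrt(j) (f(j) = sqrt(2*j) = sqrt(2)*sqrt(j))
V = 3 + 2*I (V = 3 + sqrt(2)*sqrt(1 - 1*3) = 3 + sqrt(2)*sqrt(1 - 3) = 3 + sqrt(2)*sqrt(-2) = 3 + sqrt(2)*(I*sqrt(2)) = 3 + 2*I ≈ 3.0 + 2.0*I)
(V + S)**2 = ((3 + 2*I) + 31)**2 = (34 + 2*I)**2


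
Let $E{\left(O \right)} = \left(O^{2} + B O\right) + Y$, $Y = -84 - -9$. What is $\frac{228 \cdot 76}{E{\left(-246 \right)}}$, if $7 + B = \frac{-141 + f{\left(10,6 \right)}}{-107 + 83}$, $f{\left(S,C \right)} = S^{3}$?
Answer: $\frac{69312}{283871} \approx 0.24417$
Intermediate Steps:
$B = - \frac{1027}{24}$ ($B = -7 + \frac{-141 + 10^{3}}{-107 + 83} = -7 + \frac{-141 + 1000}{-24} = -7 + 859 \left(- \frac{1}{24}\right) = -7 - \frac{859}{24} = - \frac{1027}{24} \approx -42.792$)
$Y = -75$ ($Y = -84 + 9 = -75$)
$E{\left(O \right)} = -75 + O^{2} - \frac{1027 O}{24}$ ($E{\left(O \right)} = \left(O^{2} - \frac{1027 O}{24}\right) - 75 = -75 + O^{2} - \frac{1027 O}{24}$)
$\frac{228 \cdot 76}{E{\left(-246 \right)}} = \frac{228 \cdot 76}{-75 + \left(-246\right)^{2} - - \frac{42107}{4}} = \frac{17328}{-75 + 60516 + \frac{42107}{4}} = \frac{17328}{\frac{283871}{4}} = 17328 \cdot \frac{4}{283871} = \frac{69312}{283871}$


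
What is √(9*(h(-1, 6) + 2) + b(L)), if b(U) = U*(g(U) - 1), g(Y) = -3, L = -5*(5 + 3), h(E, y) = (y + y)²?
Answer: √1474 ≈ 38.393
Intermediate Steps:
h(E, y) = 4*y² (h(E, y) = (2*y)² = 4*y²)
L = -40 (L = -5*8 = -40)
b(U) = -4*U (b(U) = U*(-3 - 1) = U*(-4) = -4*U)
√(9*(h(-1, 6) + 2) + b(L)) = √(9*(4*6² + 2) - 4*(-40)) = √(9*(4*36 + 2) + 160) = √(9*(144 + 2) + 160) = √(9*146 + 160) = √(1314 + 160) = √1474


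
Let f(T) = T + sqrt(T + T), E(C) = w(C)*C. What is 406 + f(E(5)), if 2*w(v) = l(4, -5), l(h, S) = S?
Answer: 787/2 + 5*I ≈ 393.5 + 5.0*I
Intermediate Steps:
w(v) = -5/2 (w(v) = (1/2)*(-5) = -5/2)
E(C) = -5*C/2
f(T) = T + sqrt(2)*sqrt(T) (f(T) = T + sqrt(2*T) = T + sqrt(2)*sqrt(T))
406 + f(E(5)) = 406 + (-5/2*5 + sqrt(2)*sqrt(-5/2*5)) = 406 + (-25/2 + sqrt(2)*sqrt(-25/2)) = 406 + (-25/2 + sqrt(2)*(5*I*sqrt(2)/2)) = 406 + (-25/2 + 5*I) = 787/2 + 5*I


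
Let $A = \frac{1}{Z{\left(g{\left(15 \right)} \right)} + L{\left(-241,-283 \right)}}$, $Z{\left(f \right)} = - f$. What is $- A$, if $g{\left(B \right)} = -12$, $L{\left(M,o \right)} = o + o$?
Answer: $\frac{1}{554} \approx 0.0018051$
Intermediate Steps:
$L{\left(M,o \right)} = 2 o$
$A = - \frac{1}{554}$ ($A = \frac{1}{\left(-1\right) \left(-12\right) + 2 \left(-283\right)} = \frac{1}{12 - 566} = \frac{1}{-554} = - \frac{1}{554} \approx -0.0018051$)
$- A = \left(-1\right) \left(- \frac{1}{554}\right) = \frac{1}{554}$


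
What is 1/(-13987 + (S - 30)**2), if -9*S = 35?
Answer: -81/1039922 ≈ -7.7890e-5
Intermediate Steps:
S = -35/9 (S = -1/9*35 = -35/9 ≈ -3.8889)
1/(-13987 + (S - 30)**2) = 1/(-13987 + (-35/9 - 30)**2) = 1/(-13987 + (-305/9)**2) = 1/(-13987 + 93025/81) = 1/(-1039922/81) = -81/1039922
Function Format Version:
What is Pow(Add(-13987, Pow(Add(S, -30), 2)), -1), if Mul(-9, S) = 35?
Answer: Rational(-81, 1039922) ≈ -7.7890e-5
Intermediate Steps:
S = Rational(-35, 9) (S = Mul(Rational(-1, 9), 35) = Rational(-35, 9) ≈ -3.8889)
Pow(Add(-13987, Pow(Add(S, -30), 2)), -1) = Pow(Add(-13987, Pow(Add(Rational(-35, 9), -30), 2)), -1) = Pow(Add(-13987, Pow(Rational(-305, 9), 2)), -1) = Pow(Add(-13987, Rational(93025, 81)), -1) = Pow(Rational(-1039922, 81), -1) = Rational(-81, 1039922)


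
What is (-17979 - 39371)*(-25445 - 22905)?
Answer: 2772872500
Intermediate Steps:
(-17979 - 39371)*(-25445 - 22905) = -57350*(-48350) = 2772872500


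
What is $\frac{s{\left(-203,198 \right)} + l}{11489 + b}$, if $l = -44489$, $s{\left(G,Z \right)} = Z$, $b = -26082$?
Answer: $\frac{44291}{14593} \approx 3.0351$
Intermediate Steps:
$\frac{s{\left(-203,198 \right)} + l}{11489 + b} = \frac{198 - 44489}{11489 - 26082} = - \frac{44291}{-14593} = \left(-44291\right) \left(- \frac{1}{14593}\right) = \frac{44291}{14593}$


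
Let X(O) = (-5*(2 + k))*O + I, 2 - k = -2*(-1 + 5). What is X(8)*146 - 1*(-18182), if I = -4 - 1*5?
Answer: -53212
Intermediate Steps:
k = 10 (k = 2 - (-2)*(-1 + 5) = 2 - (-2)*4 = 2 - 1*(-8) = 2 + 8 = 10)
I = -9 (I = -4 - 5 = -9)
X(O) = -9 - 60*O (X(O) = (-5*(2 + 10))*O - 9 = (-5*12)*O - 9 = -60*O - 9 = -9 - 60*O)
X(8)*146 - 1*(-18182) = (-9 - 60*8)*146 - 1*(-18182) = (-9 - 480)*146 + 18182 = -489*146 + 18182 = -71394 + 18182 = -53212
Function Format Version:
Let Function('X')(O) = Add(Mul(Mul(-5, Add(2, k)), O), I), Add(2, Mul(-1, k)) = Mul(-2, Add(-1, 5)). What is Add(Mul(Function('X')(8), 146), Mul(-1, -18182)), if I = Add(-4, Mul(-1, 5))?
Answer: -53212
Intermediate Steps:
k = 10 (k = Add(2, Mul(-1, Mul(-2, Add(-1, 5)))) = Add(2, Mul(-1, Mul(-2, 4))) = Add(2, Mul(-1, -8)) = Add(2, 8) = 10)
I = -9 (I = Add(-4, -5) = -9)
Function('X')(O) = Add(-9, Mul(-60, O)) (Function('X')(O) = Add(Mul(Mul(-5, Add(2, 10)), O), -9) = Add(Mul(Mul(-5, 12), O), -9) = Add(Mul(-60, O), -9) = Add(-9, Mul(-60, O)))
Add(Mul(Function('X')(8), 146), Mul(-1, -18182)) = Add(Mul(Add(-9, Mul(-60, 8)), 146), Mul(-1, -18182)) = Add(Mul(Add(-9, -480), 146), 18182) = Add(Mul(-489, 146), 18182) = Add(-71394, 18182) = -53212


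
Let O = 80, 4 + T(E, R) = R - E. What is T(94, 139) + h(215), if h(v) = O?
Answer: 121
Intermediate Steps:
T(E, R) = -4 + R - E (T(E, R) = -4 + (R - E) = -4 + R - E)
h(v) = 80
T(94, 139) + h(215) = (-4 + 139 - 1*94) + 80 = (-4 + 139 - 94) + 80 = 41 + 80 = 121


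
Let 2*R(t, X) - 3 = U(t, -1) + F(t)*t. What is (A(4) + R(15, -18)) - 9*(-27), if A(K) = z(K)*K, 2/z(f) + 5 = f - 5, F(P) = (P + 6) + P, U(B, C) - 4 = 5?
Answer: 1553/3 ≈ 517.67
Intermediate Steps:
U(B, C) = 9 (U(B, C) = 4 + 5 = 9)
F(P) = 6 + 2*P (F(P) = (6 + P) + P = 6 + 2*P)
z(f) = 2/(-10 + f) (z(f) = 2/(-5 + (f - 5)) = 2/(-5 + (-5 + f)) = 2/(-10 + f))
R(t, X) = 6 + t*(6 + 2*t)/2 (R(t, X) = 3/2 + (9 + (6 + 2*t)*t)/2 = 3/2 + (9 + t*(6 + 2*t))/2 = 3/2 + (9/2 + t*(6 + 2*t)/2) = 6 + t*(6 + 2*t)/2)
A(K) = 2*K/(-10 + K) (A(K) = (2/(-10 + K))*K = 2*K/(-10 + K))
(A(4) + R(15, -18)) - 9*(-27) = (2*4/(-10 + 4) + (6 + 15*(3 + 15))) - 9*(-27) = (2*4/(-6) + (6 + 15*18)) + 243 = (2*4*(-⅙) + (6 + 270)) + 243 = (-4/3 + 276) + 243 = 824/3 + 243 = 1553/3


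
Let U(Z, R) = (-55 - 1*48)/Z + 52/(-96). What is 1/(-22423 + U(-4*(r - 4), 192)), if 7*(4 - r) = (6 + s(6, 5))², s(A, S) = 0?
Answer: -144/3229711 ≈ -4.4586e-5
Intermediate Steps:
r = -8/7 (r = 4 - (6 + 0)²/7 = 4 - ⅐*6² = 4 - ⅐*36 = 4 - 36/7 = -8/7 ≈ -1.1429)
U(Z, R) = -13/24 - 103/Z (U(Z, R) = (-55 - 48)/Z + 52*(-1/96) = -103/Z - 13/24 = -13/24 - 103/Z)
1/(-22423 + U(-4*(r - 4), 192)) = 1/(-22423 + (-13/24 - 103*(-1/(4*(-8/7 - 4))))) = 1/(-22423 + (-13/24 - 103/((-4*(-36/7))))) = 1/(-22423 + (-13/24 - 103/144/7)) = 1/(-22423 + (-13/24 - 103*7/144)) = 1/(-22423 + (-13/24 - 721/144)) = 1/(-22423 - 799/144) = 1/(-3229711/144) = -144/3229711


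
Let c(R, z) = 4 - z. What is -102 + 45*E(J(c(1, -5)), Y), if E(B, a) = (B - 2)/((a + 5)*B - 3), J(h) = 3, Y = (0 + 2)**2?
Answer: -801/8 ≈ -100.13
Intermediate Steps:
Y = 4 (Y = 2**2 = 4)
E(B, a) = (-2 + B)/(-3 + B*(5 + a)) (E(B, a) = (-2 + B)/((5 + a)*B - 3) = (-2 + B)/(B*(5 + a) - 3) = (-2 + B)/(-3 + B*(5 + a)))
-102 + 45*E(J(c(1, -5)), Y) = -102 + 45*((-2 + 3)/(-3 + 5*3 + 3*4)) = -102 + 45*(1/(-3 + 15 + 12)) = -102 + 45*(1/24) = -102 + 15/8 = -801/8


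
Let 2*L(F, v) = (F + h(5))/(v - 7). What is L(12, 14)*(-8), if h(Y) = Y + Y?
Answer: -88/7 ≈ -12.571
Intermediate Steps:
h(Y) = 2*Y
L(F, v) = (10 + F)/(2*(-7 + v)) (L(F, v) = ((F + 2*5)/(v - 7))/2 = ((F + 10)/(-7 + v))/2 = ((10 + F)/(-7 + v))/2 = (10 + F)/(2*(-7 + v)))
L(12, 14)*(-8) = ((10 + 12)/(2*(-7 + 14)))*(-8) = ((½)*22/7)*(-8) = ((½)*(⅐)*22)*(-8) = (11/7)*(-8) = -88/7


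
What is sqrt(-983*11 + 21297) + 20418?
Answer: 20418 + 2*sqrt(2621) ≈ 20520.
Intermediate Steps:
sqrt(-983*11 + 21297) + 20418 = sqrt(-10813 + 21297) + 20418 = sqrt(10484) + 20418 = 2*sqrt(2621) + 20418 = 20418 + 2*sqrt(2621)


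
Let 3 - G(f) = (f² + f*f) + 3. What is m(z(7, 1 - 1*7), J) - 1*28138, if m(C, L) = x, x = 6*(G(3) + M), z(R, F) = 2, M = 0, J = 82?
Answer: -28246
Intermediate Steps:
G(f) = -2*f² (G(f) = 3 - ((f² + f*f) + 3) = 3 - ((f² + f²) + 3) = 3 - (2*f² + 3) = 3 - (3 + 2*f²) = 3 + (-3 - 2*f²) = -2*f²)
x = -108 (x = 6*(-2*3² + 0) = 6*(-2*9 + 0) = 6*(-18 + 0) = 6*(-18) = -108)
m(C, L) = -108
m(z(7, 1 - 1*7), J) - 1*28138 = -108 - 1*28138 = -108 - 28138 = -28246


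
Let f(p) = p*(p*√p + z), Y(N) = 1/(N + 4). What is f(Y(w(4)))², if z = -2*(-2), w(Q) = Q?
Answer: (128 + √2)²/65536 ≈ 0.25555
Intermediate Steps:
z = 4
Y(N) = 1/(4 + N)
f(p) = p*(4 + p^(3/2)) (f(p) = p*(p*√p + 4) = p*(p^(3/2) + 4) = p*(4 + p^(3/2)))
f(Y(w(4)))² = ((1/(4 + 4))^(5/2) + 4/(4 + 4))² = ((1/8)^(5/2) + 4/8)² = ((⅛)^(5/2) + 4*(⅛))² = (√2/256 + ½)² = (½ + √2/256)²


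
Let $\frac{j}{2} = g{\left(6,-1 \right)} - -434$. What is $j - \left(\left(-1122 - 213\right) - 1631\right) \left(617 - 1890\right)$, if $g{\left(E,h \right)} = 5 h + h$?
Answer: $-3774862$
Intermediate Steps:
$g{\left(E,h \right)} = 6 h$
$j = 856$ ($j = 2 \left(6 \left(-1\right) - -434\right) = 2 \left(-6 + 434\right) = 2 \cdot 428 = 856$)
$j - \left(\left(-1122 - 213\right) - 1631\right) \left(617 - 1890\right) = 856 - \left(\left(-1122 - 213\right) - 1631\right) \left(617 - 1890\right) = 856 - \left(-1335 - 1631\right) \left(-1273\right) = 856 - \left(-2966\right) \left(-1273\right) = 856 - 3775718 = -3774862$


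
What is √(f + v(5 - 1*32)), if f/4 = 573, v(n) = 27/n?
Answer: √2291 ≈ 47.864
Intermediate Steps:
f = 2292 (f = 4*573 = 2292)
√(f + v(5 - 1*32)) = √(2292 + 27/(5 - 1*32)) = √(2292 + 27/(5 - 32)) = √(2292 + 27/(-27)) = √(2292 + 27*(-1/27)) = √(2292 - 1) = √2291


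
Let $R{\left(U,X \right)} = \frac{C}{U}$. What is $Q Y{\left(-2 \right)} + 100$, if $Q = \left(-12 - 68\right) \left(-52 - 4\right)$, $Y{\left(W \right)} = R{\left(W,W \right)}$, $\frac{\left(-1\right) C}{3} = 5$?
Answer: $33700$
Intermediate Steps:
$C = -15$ ($C = \left(-3\right) 5 = -15$)
$R{\left(U,X \right)} = - \frac{15}{U}$
$Y{\left(W \right)} = - \frac{15}{W}$
$Q = 4480$ ($Q = \left(-80\right) \left(-56\right) = 4480$)
$Q Y{\left(-2 \right)} + 100 = 4480 \left(- \frac{15}{-2}\right) + 100 = 4480 \left(\left(-15\right) \left(- \frac{1}{2}\right)\right) + 100 = 4480 \cdot \frac{15}{2} + 100 = 33600 + 100 = 33700$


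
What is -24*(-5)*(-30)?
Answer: -3600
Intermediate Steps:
-24*(-5)*(-30) = -(-120)*(-30) = -1*3600 = -3600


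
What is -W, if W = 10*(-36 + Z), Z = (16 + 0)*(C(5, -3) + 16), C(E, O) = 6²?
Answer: -7960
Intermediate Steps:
C(E, O) = 36
Z = 832 (Z = (16 + 0)*(36 + 16) = 16*52 = 832)
W = 7960 (W = 10*(-36 + 832) = 10*796 = 7960)
-W = -1*7960 = -7960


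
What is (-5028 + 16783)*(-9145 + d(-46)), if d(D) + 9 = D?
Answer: -108146000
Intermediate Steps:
d(D) = -9 + D
(-5028 + 16783)*(-9145 + d(-46)) = (-5028 + 16783)*(-9145 + (-9 - 46)) = 11755*(-9145 - 55) = 11755*(-9200) = -108146000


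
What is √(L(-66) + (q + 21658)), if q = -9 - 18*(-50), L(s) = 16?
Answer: √22565 ≈ 150.22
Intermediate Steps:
q = 891 (q = -9 + 900 = 891)
√(L(-66) + (q + 21658)) = √(16 + (891 + 21658)) = √(16 + 22549) = √22565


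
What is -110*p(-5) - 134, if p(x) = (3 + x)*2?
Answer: 306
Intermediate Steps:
p(x) = 6 + 2*x
-110*p(-5) - 134 = -110*(6 + 2*(-5)) - 134 = -110*(6 - 10) - 134 = -110*(-4) - 134 = 440 - 134 = 306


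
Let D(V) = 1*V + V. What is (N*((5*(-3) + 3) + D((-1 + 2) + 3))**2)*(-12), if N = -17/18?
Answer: 544/3 ≈ 181.33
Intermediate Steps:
N = -17/18 (N = -17*1/18 = -17/18 ≈ -0.94444)
D(V) = 2*V (D(V) = V + V = 2*V)
(N*((5*(-3) + 3) + D((-1 + 2) + 3))**2)*(-12) = -17*((5*(-3) + 3) + 2*((-1 + 2) + 3))**2/18*(-12) = -17*((-15 + 3) + 2*(1 + 3))**2/18*(-12) = -17*(-12 + 2*4)**2/18*(-12) = -17*(-12 + 8)**2/18*(-12) = -17/18*(-4)**2*(-12) = -17/18*16*(-12) = -136/9*(-12) = 544/3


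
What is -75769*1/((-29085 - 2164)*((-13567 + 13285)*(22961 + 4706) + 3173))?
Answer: -75769/243708482329 ≈ -3.1090e-7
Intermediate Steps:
-75769*1/((-29085 - 2164)*((-13567 + 13285)*(22961 + 4706) + 3173)) = -75769*(-1/(31249*(-282*27667 + 3173))) = -75769*(-1/(31249*(-7802094 + 3173))) = -75769/((-7798921*(-31249))) = -75769/243708482329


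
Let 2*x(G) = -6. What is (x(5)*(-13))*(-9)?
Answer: -351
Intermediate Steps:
x(G) = -3 (x(G) = (½)*(-6) = -3)
(x(5)*(-13))*(-9) = -3*(-13)*(-9) = 39*(-9) = -351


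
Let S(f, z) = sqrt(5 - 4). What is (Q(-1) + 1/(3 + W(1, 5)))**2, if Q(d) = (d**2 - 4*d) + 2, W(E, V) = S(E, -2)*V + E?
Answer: 4096/81 ≈ 50.568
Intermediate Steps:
S(f, z) = 1 (S(f, z) = sqrt(1) = 1)
W(E, V) = E + V (W(E, V) = 1*V + E = V + E = E + V)
Q(d) = 2 + d**2 - 4*d
(Q(-1) + 1/(3 + W(1, 5)))**2 = ((2 + (-1)**2 - 4*(-1)) + 1/(3 + (1 + 5)))**2 = ((2 + 1 + 4) + 1/(3 + 6))**2 = (7 + 1/9)**2 = (64/9)**2 = 4096/81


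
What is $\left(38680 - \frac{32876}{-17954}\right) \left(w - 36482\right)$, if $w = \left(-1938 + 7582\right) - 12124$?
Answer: $- \frac{14918416935676}{8977} \approx -1.6618 \cdot 10^{9}$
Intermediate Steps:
$w = -6480$ ($w = 5644 - 12124 = -6480$)
$\left(38680 - \frac{32876}{-17954}\right) \left(w - 36482\right) = \left(38680 - \frac{32876}{-17954}\right) \left(-6480 - 36482\right) = \left(38680 - - \frac{16438}{8977}\right) \left(-42962\right) = \left(38680 + \frac{16438}{8977}\right) \left(-42962\right) = \frac{347246798}{8977} \left(-42962\right) = - \frac{14918416935676}{8977}$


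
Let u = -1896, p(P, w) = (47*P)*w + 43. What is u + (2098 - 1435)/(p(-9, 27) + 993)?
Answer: -19690623/10385 ≈ -1896.1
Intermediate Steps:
p(P, w) = 43 + 47*P*w (p(P, w) = 47*P*w + 43 = 43 + 47*P*w)
u + (2098 - 1435)/(p(-9, 27) + 993) = -1896 + (2098 - 1435)/((43 + 47*(-9)*27) + 993) = -1896 + 663/((43 - 11421) + 993) = -1896 + 663/(-11378 + 993) = -1896 + 663/(-10385) = -1896 + 663*(-1/10385) = -1896 - 663/10385 = -19690623/10385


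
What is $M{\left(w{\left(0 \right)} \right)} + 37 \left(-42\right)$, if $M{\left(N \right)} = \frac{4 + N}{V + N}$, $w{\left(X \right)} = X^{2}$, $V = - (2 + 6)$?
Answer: $- \frac{3109}{2} \approx -1554.5$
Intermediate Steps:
$V = -8$ ($V = \left(-1\right) 8 = -8$)
$M{\left(N \right)} = \frac{4 + N}{-8 + N}$
$M{\left(w{\left(0 \right)} \right)} + 37 \left(-42\right) = \frac{4 + 0^{2}}{-8 + 0^{2}} + 37 \left(-42\right) = \frac{4 + 0}{-8 + 0} - 1554 = \frac{1}{-8} \cdot 4 - 1554 = \left(- \frac{1}{8}\right) 4 - 1554 = - \frac{1}{2} - 1554 = - \frac{3109}{2}$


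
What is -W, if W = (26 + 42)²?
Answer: -4624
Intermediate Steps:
W = 4624 (W = 68² = 4624)
-W = -1*4624 = -4624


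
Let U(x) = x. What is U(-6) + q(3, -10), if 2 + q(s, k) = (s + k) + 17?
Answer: 2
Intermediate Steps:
q(s, k) = 15 + k + s (q(s, k) = -2 + ((s + k) + 17) = -2 + ((k + s) + 17) = -2 + (17 + k + s) = 15 + k + s)
U(-6) + q(3, -10) = -6 + (15 - 10 + 3) = -6 + 8 = 2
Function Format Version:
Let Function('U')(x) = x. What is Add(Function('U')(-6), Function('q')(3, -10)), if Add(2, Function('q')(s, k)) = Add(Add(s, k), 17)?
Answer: 2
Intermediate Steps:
Function('q')(s, k) = Add(15, k, s) (Function('q')(s, k) = Add(-2, Add(Add(s, k), 17)) = Add(-2, Add(Add(k, s), 17)) = Add(-2, Add(17, k, s)) = Add(15, k, s))
Add(Function('U')(-6), Function('q')(3, -10)) = Add(-6, Add(15, -10, 3)) = Add(-6, 8) = 2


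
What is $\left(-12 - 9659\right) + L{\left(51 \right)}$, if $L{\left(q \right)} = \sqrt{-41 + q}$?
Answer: $-9671 + \sqrt{10} \approx -9667.8$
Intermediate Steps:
$\left(-12 - 9659\right) + L{\left(51 \right)} = \left(-12 - 9659\right) + \sqrt{-41 + 51} = -9671 + \sqrt{10}$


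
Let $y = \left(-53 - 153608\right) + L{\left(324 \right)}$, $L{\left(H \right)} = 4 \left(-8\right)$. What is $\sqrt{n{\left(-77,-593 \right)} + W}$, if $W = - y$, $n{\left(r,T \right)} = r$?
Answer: $4 \sqrt{9601} \approx 391.94$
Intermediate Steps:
$L{\left(H \right)} = -32$
$y = -153693$ ($y = \left(-53 - 153608\right) - 32 = -153661 - 32 = -153693$)
$W = 153693$ ($W = \left(-1\right) \left(-153693\right) = 153693$)
$\sqrt{n{\left(-77,-593 \right)} + W} = \sqrt{-77 + 153693} = \sqrt{153616} = 4 \sqrt{9601}$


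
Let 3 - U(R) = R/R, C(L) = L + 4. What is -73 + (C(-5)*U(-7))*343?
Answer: -759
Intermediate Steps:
C(L) = 4 + L
U(R) = 2 (U(R) = 3 - R/R = 3 - 1*1 = 3 - 1 = 2)
-73 + (C(-5)*U(-7))*343 = -73 + ((4 - 5)*2)*343 = -73 - 1*2*343 = -73 - 2*343 = -73 - 686 = -759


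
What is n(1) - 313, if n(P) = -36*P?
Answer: -349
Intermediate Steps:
n(1) - 313 = -36*1 - 313 = -36 - 313 = -349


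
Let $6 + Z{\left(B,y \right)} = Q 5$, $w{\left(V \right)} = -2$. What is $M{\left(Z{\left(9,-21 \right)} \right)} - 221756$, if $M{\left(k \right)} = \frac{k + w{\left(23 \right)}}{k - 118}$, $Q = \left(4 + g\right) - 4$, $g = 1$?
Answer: $- \frac{26388961}{119} \approx -2.2176 \cdot 10^{5}$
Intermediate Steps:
$Q = 1$ ($Q = \left(4 + 1\right) - 4 = 5 - 4 = 1$)
$Z{\left(B,y \right)} = -1$ ($Z{\left(B,y \right)} = -6 + 1 \cdot 5 = -6 + 5 = -1$)
$M{\left(k \right)} = \frac{-2 + k}{-118 + k}$ ($M{\left(k \right)} = \frac{k - 2}{k - 118} = \frac{-2 + k}{-118 + k}$)
$M{\left(Z{\left(9,-21 \right)} \right)} - 221756 = \frac{-2 - 1}{-118 - 1} - 221756 = \frac{1}{-119} \left(-3\right) - 221756 = \left(- \frac{1}{119}\right) \left(-3\right) - 221756 = \frac{3}{119} - 221756 = - \frac{26388961}{119}$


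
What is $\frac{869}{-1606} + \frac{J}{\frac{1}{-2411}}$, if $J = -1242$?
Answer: $\frac{437191373}{146} \approx 2.9945 \cdot 10^{6}$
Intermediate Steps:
$\frac{869}{-1606} + \frac{J}{\frac{1}{-2411}} = \frac{869}{-1606} - \frac{1242}{\frac{1}{-2411}} = 869 \left(- \frac{1}{1606}\right) - \frac{1242}{- \frac{1}{2411}} = - \frac{79}{146} - -2994462 = - \frac{79}{146} + 2994462 = \frac{437191373}{146}$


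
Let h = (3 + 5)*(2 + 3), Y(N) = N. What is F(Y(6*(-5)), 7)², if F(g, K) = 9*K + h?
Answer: 10609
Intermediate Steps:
h = 40 (h = 8*5 = 40)
F(g, K) = 40 + 9*K (F(g, K) = 9*K + 40 = 40 + 9*K)
F(Y(6*(-5)), 7)² = (40 + 9*7)² = (40 + 63)² = 103² = 10609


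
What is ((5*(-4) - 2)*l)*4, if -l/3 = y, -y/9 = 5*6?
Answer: -71280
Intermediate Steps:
y = -270 (y = -45*6 = -9*30 = -270)
l = 810 (l = -3*(-270) = 810)
((5*(-4) - 2)*l)*4 = ((5*(-4) - 2)*810)*4 = ((-20 - 2)*810)*4 = -22*810*4 = -17820*4 = -71280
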